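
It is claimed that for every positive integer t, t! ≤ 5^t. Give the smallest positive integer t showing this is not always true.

Check each positive integer t in order until t! > 5^t.
For t = 1, 2, 3, 4, …, 9, 10, 11 the conclusion holds.
t = 12: t! = 479001600 and 5^t = 244140625, so 479001600 > 244140625.
Hence t = 12 is a counterexample.

t = 12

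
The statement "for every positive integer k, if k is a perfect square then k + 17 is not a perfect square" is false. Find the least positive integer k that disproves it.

k = 64

k = 1: 1 + 17 = 18, not a perfect square.
k = 4: 4 + 17 = 21, not a perfect square.
k = 9: 9 + 17 = 26, not a perfect square.
k = 16: 16 + 17 = 33, not a perfect square.
k = 25: 25 + 17 = 42, not a perfect square.
k = 36: 36 + 17 = 53, not a perfect square.
k = 49: 49 + 17 = 66, not a perfect square.
k = 64: 64 = 8² and 64 + 17 = 81 = 9².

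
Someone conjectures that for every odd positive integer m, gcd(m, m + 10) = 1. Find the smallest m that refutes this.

Check each odd positive integer m in order until gcd(m, m + 10) > 1.
For m = 1, 3 the conclusion holds.
m = 5: gcd(5, 15) = 5.
Hence m = 5 is a counterexample.

m = 5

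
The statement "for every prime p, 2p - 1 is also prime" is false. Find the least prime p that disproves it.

We need the least prime p for which 2p - 1 is not prime.
p = 2: 2p - 1 = 3, prime.
p = 3: 2p - 1 = 5, prime.
p = 5: 2p - 1 = 9 = 3 × 3, not prime.
Thus p = 5 disproves the claim, and no smaller p works.

p = 5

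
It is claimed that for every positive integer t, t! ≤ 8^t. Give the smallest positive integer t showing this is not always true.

For t = 1, 2, 3, 4, …, 17, 18, 19 the conclusion holds.
t = 20: t! = 2432902008176640000 and 8^t = 1152921504606846976, so 2432902008176640000 > 1152921504606846976.

t = 20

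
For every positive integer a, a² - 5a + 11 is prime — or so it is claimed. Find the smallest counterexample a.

Check each positive integer a in order until a² - 5a + 11 is not prime.
a = 1: a² - 5a + 11 = 7, prime.
a = 2: a² - 5a + 11 = 5, prime.
a = 3: a² - 5a + 11 = 5, prime.
a = 4: a² - 5a + 11 = 7, prime.
a = 5: a² - 5a + 11 = 11, prime.
a = 6: a² - 5a + 11 = 17, prime.
a = 7: a² - 5a + 11 = 25 = 5 × 5, composite.
Thus a = 7 disproves the claim, and no smaller a works.

a = 7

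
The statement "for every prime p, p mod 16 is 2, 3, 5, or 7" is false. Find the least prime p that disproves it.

Check each prime p in order until the claim fails.
The first 4 eligible values, up to p = 7, all satisfy the conclusion.
p = 11: 11 mod 16 = 11 — not in {2, 3, 5, 7}.
Hence p = 11 is a counterexample.

p = 11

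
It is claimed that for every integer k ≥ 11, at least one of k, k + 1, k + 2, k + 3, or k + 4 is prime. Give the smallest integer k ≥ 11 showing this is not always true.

We need the least integer k ≥ 11 for which k, k + 1, k + 2, k + 3, k + 4 are all composite.
For k = 11, 12, 13, 14, …, 21, 22, 23 the conclusion holds.
k = 24: 24 = 2 × 12; 25 = 5 × 5; 26 = 2 × 13; 27 = 3 × 9; 28 = 2 × 14 — all composite.
Hence k = 24 is a counterexample.

k = 24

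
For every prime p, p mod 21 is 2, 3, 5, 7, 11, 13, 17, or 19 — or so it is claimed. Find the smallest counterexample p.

Check each prime p in order until the claim fails.
For p = 2, 3, 5, 7, 11, 13, 17, 19, 23 the conclusion holds.
p = 29: 29 mod 21 = 8 — not in {2, 3, 5, 7, 11, 13, 17, 19}.
So p = 29 is the smallest counterexample.

p = 29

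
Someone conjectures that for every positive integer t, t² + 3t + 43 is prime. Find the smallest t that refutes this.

t = 39

The first 38 eligible values, up to t = 38, all satisfy the conclusion.
t = 39: t² + 3t + 43 = 1681 = 41 × 41, composite.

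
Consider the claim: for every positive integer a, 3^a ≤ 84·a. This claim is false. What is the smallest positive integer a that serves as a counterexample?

Check each positive integer a in order until 3^a > 84·a.
a = 1: 3^a = 3 and 84·a = 84, so 3 ≤ 84.
a = 2: 3^a = 9 and 84·a = 168, so 9 ≤ 168.
a = 3: 3^a = 27 and 84·a = 252, so 27 ≤ 252.
a = 4: 3^a = 81 and 84·a = 336, so 81 ≤ 336.
a = 5: 3^a = 243 and 84·a = 420, so 243 ≤ 420.
a = 6: 3^a = 729 and 84·a = 504, so 729 > 504.

a = 6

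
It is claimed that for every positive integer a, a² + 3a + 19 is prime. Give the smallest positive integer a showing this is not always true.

a = 15

Check each positive integer a in order until a² + 3a + 19 is not prime.
The first 14 eligible values, up to a = 14, all satisfy the conclusion.
a = 15: a² + 3a + 19 = 289 = 17 × 17, composite.
Thus a = 15 disproves the claim, and no smaller a works.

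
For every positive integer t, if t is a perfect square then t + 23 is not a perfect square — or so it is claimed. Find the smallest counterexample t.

For t = 1, 4, 9, 16, 25, 36, 49, 64, 81, 100 the conclusion holds.
t = 121: 121 = 11² and 121 + 23 = 144 = 12².

t = 121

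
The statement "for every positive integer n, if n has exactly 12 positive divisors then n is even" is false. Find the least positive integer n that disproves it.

n = 315

We need the least positive integer n for which n has exactly 12 positive divisors but n is odd.
The first 24 eligible values, up to n = 308, all satisfy the conclusion.
n = 315: divisors of 315: 12 divisors; 315 is odd.
Hence n = 315 is a counterexample.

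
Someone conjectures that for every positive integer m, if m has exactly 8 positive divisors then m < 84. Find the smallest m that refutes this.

m = 88

We need the least positive integer m for which m has exactly 8 positive divisors but the claim fails.
The first 9 eligible values, up to m = 78, all satisfy the conclusion.
m = 88: τ(88) = 8; 88 ≥ 84.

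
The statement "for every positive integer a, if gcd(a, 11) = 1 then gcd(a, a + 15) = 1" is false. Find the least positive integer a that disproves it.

We need the least positive integer a for which gcd(a, 11) = 1 but gcd(a, a + 15) > 1.
a = 1: gcd(1, 16) = 1.
a = 2: gcd(2, 17) = 1.
a = 3: gcd(3, 18) = 3.
Thus a = 3 disproves the claim, and no smaller a works.

a = 3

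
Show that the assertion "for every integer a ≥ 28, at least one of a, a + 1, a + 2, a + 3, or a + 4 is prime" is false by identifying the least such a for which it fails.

a = 32

We need the least integer a ≥ 28 for which a, a + 1, a + 2, a + 3, a + 4 are all composite.
a = 28: 29 is prime.
a = 29: 29 is prime.
a = 30: 31 is prime.
a = 31: 31 is prime.
a = 32: 32 = 2 × 16; 33 = 3 × 11; 34 = 2 × 17; 35 = 5 × 7; 36 = 2 × 18 — all composite.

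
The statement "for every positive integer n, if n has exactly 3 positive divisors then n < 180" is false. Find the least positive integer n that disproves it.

A counterexample is any positive integer n such that n has exactly 3 positive divisors but the claim fails; we check each in order.
The first 6 eligible values, up to n = 169, all satisfy the conclusion.
n = 289: τ(289) = 3; 289 ≥ 180.

n = 289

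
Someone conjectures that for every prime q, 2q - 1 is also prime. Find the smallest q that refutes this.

q = 5

Check each prime q in order until 2q - 1 is not prime.
For q = 2, 3 the conclusion holds.
q = 5: 2q - 1 = 9 = 3 × 3, not prime.
Thus q = 5 disproves the claim, and no smaller q works.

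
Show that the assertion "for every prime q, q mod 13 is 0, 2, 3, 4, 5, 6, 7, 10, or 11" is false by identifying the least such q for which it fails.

q = 47

A counterexample is any prime q such that the claim fails; we check each in order.
The first 14 eligible values, up to q = 43, all satisfy the conclusion.
q = 47: 47 mod 13 = 8 — not in {0, 2, 3, 4, 5, 6, 7, 10, 11}.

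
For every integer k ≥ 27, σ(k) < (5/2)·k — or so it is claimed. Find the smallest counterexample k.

k = 36

For k = 27, 28, 29, 30, 31, 32, 33, 34, 35 the conclusion holds.
k = 36: σ(36) = 91; 91 ≥ 90.
Hence k = 36 is a counterexample.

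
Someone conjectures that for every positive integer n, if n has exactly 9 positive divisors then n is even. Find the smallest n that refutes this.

n = 225

Check each positive integer n in order until n has exactly 9 positive divisors but n is odd.
n = 36: divisors of 36: 9 divisors; 36 is even.
n = 100: divisors of 100: 9 divisors; 100 is even.
n = 196: divisors of 196: 9 divisors; 196 is even.
n = 225: divisors of 225: 9 divisors; 225 is odd.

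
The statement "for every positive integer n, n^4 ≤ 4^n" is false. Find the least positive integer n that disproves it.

Check each positive integer n in order until n^4 > 4^n.
n = 1: n^4 = 1 and 4^n = 4, so 1 ≤ 4.
n = 2: n^4 = 16 and 4^n = 16, so 16 ≤ 16.
n = 3: n^4 = 81 and 4^n = 64, so 81 > 64.
Thus n = 3 disproves the claim, and no smaller n works.

n = 3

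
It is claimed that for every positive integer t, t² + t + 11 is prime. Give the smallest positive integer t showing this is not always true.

t = 10

We need the least positive integer t for which t² + t + 11 is not prime.
The first 9 eligible values, up to t = 9, all satisfy the conclusion.
t = 10: t² + t + 11 = 121 = 11 × 11, composite.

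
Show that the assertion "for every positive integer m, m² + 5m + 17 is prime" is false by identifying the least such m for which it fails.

A counterexample is any positive integer m such that m² + 5m + 17 is not prime; we check each in order.
For m = 1, 2, 3, 4, 5, 6, 7 the conclusion holds.
m = 8: m² + 5m + 17 = 121 = 11 × 11, composite.
Thus m = 8 disproves the claim, and no smaller m works.

m = 8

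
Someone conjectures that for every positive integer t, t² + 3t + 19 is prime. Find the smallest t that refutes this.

For t = 1, 2, 3, 4, …, 12, 13, 14 the conclusion holds.
t = 15: t² + 3t + 19 = 289 = 17 × 17, composite.
Thus t = 15 disproves the claim, and no smaller t works.

t = 15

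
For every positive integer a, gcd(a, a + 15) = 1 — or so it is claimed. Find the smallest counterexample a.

a = 3

a = 1: gcd(1, 16) = 1.
a = 2: gcd(2, 17) = 1.
a = 3: gcd(3, 18) = 3.
Hence a = 3 is a counterexample.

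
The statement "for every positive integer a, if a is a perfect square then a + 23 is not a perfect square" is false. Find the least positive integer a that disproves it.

We need the least positive integer a for which a is a perfect square but a + 23 is a perfect square.
The first 10 eligible values, up to a = 100, all satisfy the conclusion.
a = 121: 121 = 11² and 121 + 23 = 144 = 12².

a = 121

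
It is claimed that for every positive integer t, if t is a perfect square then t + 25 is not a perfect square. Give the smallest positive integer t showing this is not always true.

For t = 1, 4, 9, 16, …, 81, 100, 121 the conclusion holds.
t = 144: 144 = 12² and 144 + 25 = 169 = 13².

t = 144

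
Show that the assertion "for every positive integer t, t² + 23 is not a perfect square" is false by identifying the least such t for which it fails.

We need the least positive integer t for which t² + 23 is a perfect square.
The first 10 eligible values, up to t = 10, all satisfy the conclusion.
t = 11: 11² + 23 = 144 = 12², a perfect square.
Hence t = 11 is a counterexample.

t = 11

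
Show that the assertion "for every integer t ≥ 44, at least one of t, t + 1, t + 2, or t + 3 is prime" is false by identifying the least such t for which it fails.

t = 48

A counterexample is any integer t ≥ 44 such that t, t + 1, t + 2, t + 3 are all composite; we check each in order.
t = 44: 47 is prime.
t = 45: 47 is prime.
t = 46: 47 is prime.
t = 47: 47 is prime.
t = 48: 48 = 2 × 24; 49 = 7 × 7; 50 = 2 × 25; 51 = 3 × 17 — all composite.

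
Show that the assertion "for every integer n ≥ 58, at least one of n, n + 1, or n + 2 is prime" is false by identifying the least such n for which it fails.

n = 58: 59 is prime.
n = 59: 59 is prime.
n = 60: 61 is prime.
n = 61: 61 is prime.
n = 62: 62 = 2 × 31; 63 = 3 × 21; 64 = 2 × 32 — all composite.
Hence n = 62 is a counterexample.

n = 62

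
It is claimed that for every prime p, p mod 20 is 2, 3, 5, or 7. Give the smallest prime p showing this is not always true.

p = 11

Check each prime p in order until the claim fails.
The first 4 eligible values, up to p = 7, all satisfy the conclusion.
p = 11: 11 mod 20 = 11 — not in {2, 3, 5, 7}.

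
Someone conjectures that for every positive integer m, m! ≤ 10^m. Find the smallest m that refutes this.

m = 25

Check each positive integer m in order until m! > 10^m.
The first 24 eligible values, up to m = 24, all satisfy the conclusion.
m = 25: m! = 15511210043330985984000000 and 10^m = 10000000000000000000000000, so 15511210043330985984000000 > 10000000000000000000000000.
Thus m = 25 disproves the claim, and no smaller m works.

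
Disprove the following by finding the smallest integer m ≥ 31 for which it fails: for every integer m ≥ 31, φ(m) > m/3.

A counterexample is any integer m ≥ 31 such that the claim fails; we check each in order.
m = 31: φ(31) = 30 and 31/3 = 31/3, so φ(31) > 31/3.
m = 32: φ(32) = 16 and 32/3 = 32/3, so φ(32) > 32/3.
m = 33: φ(33) = 20 and 33/3 = 11, so φ(33) > 33/3.
m = 34: φ(34) = 16 and 34/3 = 34/3, so φ(34) > 34/3.
m = 35: φ(35) = 24 and 35/3 = 35/3, so φ(35) > 35/3.
m = 36: φ(36) = 12 and 36/3 = 12, so φ(36) ≤ 36/3.
So m = 36 is the smallest counterexample.

m = 36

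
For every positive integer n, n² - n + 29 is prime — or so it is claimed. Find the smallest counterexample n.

n = 3

A counterexample is any positive integer n such that n² - n + 29 is not prime; we check each in order.
For n = 1, 2 the conclusion holds.
n = 3: n² - n + 29 = 35 = 5 × 7, composite.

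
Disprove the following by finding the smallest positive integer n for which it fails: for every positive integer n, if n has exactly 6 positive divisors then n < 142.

For n = 12, 18, 20, 28, …, 116, 117, 124 the conclusion holds.
n = 147: τ(147) = 6; 147 ≥ 142.

n = 147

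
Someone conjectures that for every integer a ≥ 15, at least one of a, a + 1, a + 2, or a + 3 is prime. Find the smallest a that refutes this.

A counterexample is any integer a ≥ 15 such that a, a + 1, a + 2, a + 3 are all composite; we check each in order.
For a = 15, 16, 17, 18, 19, 20, 21, 22, 23 the conclusion holds.
a = 24: 24 = 2 × 12; 25 = 5 × 5; 26 = 2 × 13; 27 = 3 × 9 — all composite.
Thus a = 24 disproves the claim, and no smaller a works.

a = 24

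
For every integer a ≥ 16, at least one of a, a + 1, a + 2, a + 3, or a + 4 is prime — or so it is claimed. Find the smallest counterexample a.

Check each integer a ≥ 16 in order until a, a + 1, a + 2, a + 3, a + 4 are all composite.
a = 16: 17 is prime.
a = 17: 17 is prime.
a = 18: 19 is prime.
a = 19: 19 is prime.
a = 20: 23 is prime.
a = 21: 23 is prime.
a = 22: 23 is prime.
a = 23: 23 is prime.
a = 24: 24 = 2 × 12; 25 = 5 × 5; 26 = 2 × 13; 27 = 3 × 9; 28 = 2 × 14 — all composite.

a = 24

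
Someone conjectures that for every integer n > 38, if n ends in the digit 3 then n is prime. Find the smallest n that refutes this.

n = 63

Check each integer n > 38 in order until n ends in the digit 3 but n is not prime.
n = 43: 43 ends in 3 and is prime.
n = 53: 53 ends in 3 and is prime.
n = 63: 63 ends in 3; 63 = 3 × 21, composite.
Thus n = 63 disproves the claim, and no smaller n works.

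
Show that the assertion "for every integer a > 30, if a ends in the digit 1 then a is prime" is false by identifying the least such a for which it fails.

Check each integer a > 30 in order until a ends in the digit 1 but a is not prime.
a = 31: 31 ends in 1 and is prime.
a = 41: 41 ends in 1 and is prime.
a = 51: 51 ends in 1; 51 = 3 × 17, composite.
Hence a = 51 is a counterexample.

a = 51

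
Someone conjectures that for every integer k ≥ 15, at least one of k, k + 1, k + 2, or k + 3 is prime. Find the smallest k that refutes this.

We need the least integer k ≥ 15 for which k, k + 1, k + 2, k + 3 are all composite.
For k = 15, 16, 17, 18, 19, 20, 21, 22, 23 the conclusion holds.
k = 24: 24 = 2 × 12; 25 = 5 × 5; 26 = 2 × 13; 27 = 3 × 9 — all composite.
So k = 24 is the smallest counterexample.

k = 24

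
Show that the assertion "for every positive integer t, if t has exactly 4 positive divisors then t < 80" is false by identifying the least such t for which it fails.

t = 82

Check each positive integer t in order until t has exactly 4 positive divisors but the claim fails.
For t = 6, 8, 10, 14, …, 69, 74, 77 the conclusion holds.
t = 82: τ(82) = 4; 82 ≥ 80.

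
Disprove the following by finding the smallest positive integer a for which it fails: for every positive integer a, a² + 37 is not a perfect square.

a = 18

For a = 1, 2, 3, 4, …, 15, 16, 17 the conclusion holds.
a = 18: 18² + 37 = 361 = 19², a perfect square.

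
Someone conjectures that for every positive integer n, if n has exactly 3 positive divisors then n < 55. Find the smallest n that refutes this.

n = 121

A counterexample is any positive integer n such that n has exactly 3 positive divisors but the claim fails; we check each in order.
n = 4: τ(4) = 3; 4 < 55.
n = 9: τ(9) = 3; 9 < 55.
n = 25: τ(25) = 3; 25 < 55.
n = 49: τ(49) = 3; 49 < 55.
n = 121: τ(121) = 3; 121 ≥ 55.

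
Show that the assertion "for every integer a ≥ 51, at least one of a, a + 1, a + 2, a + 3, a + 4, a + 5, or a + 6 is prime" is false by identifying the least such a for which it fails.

We need the least integer a ≥ 51 for which a, a + 1, a + 2, a + 3, a + 4, a + 5, a + 6 are all composite.
For a = 51, 52, 53, 54, …, 87, 88, 89 the conclusion holds.
a = 90: 90 = 2 × 45; 91 = 7 × 13; 92 = 2 × 46; 93 = 3 × 31; 94 = 2 × 47; 95 = 5 × 19; 96 = 2 × 48 — all composite.

a = 90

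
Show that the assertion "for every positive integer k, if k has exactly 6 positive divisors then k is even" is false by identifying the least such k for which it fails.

We need the least positive integer k for which k has exactly 6 positive divisors but k is odd.
k = 12: divisors of 12: 1, 2, 3, 4, 6, 12; 12 is even.
k = 18: divisors of 18: 1, 2, 3, 6, 9, 18; 18 is even.
k = 20: divisors of 20: 1, 2, 4, 5, 10, 20; 20 is even.
k = 28: divisors of 28: 1, 2, 4, 7, 14, 28; 28 is even.
k = 32: divisors of 32: 1, 2, 4, 8, 16, 32; 32 is even.
k = 44: divisors of 44: 1, 2, 4, 11, 22, 44; 44 is even.
k = 45: divisors of 45: 1, 3, 5, 9, 15, 45; 45 is odd.

k = 45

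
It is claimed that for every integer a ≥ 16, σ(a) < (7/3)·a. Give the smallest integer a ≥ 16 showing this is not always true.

a = 24

a = 16: σ(16) = 31; 31 < 112/3.
a = 17: σ(17) = 18; 18 < 119/3.
a = 18: σ(18) = 39; 39 < 42.
a = 19: σ(19) = 20; 20 < 133/3.
a = 20: σ(20) = 42; 42 < 140/3.
a = 21: σ(21) = 32; 32 < 49.
a = 22: σ(22) = 36; 36 < 154/3.
a = 23: σ(23) = 24; 24 < 161/3.
a = 24: σ(24) = 60; 60 ≥ 56.
Thus a = 24 disproves the claim, and no smaller a works.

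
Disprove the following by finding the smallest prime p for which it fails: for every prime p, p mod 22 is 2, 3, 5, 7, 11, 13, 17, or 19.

p = 23

A counterexample is any prime p such that the claim fails; we check each in order.
For p = 2, 3, 5, 7, 11, 13, 17, 19 the conclusion holds.
p = 23: 23 mod 22 = 1 — not in {2, 3, 5, 7, 11, 13, 17, 19}.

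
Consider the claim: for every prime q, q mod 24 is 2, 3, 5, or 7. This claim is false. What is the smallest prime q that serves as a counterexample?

q = 2: 2 mod 24 = 2.
q = 3: 3 mod 24 = 3.
q = 5: 5 mod 24 = 5.
q = 7: 7 mod 24 = 7.
q = 11: 11 mod 24 = 11 — not in {2, 3, 5, 7}.
Hence q = 11 is a counterexample.

q = 11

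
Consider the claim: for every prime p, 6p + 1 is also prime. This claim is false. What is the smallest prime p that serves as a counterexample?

Check each prime p in order until 6p + 1 is not prime.
p = 2: 6p + 1 = 13, prime.
p = 3: 6p + 1 = 19, prime.
p = 5: 6p + 1 = 31, prime.
p = 7: 6p + 1 = 43, prime.
p = 11: 6p + 1 = 67, prime.
p = 13: 6p + 1 = 79, prime.
p = 17: 6p + 1 = 103, prime.
p = 19: 6p + 1 = 115 = 5 × 23, not prime.

p = 19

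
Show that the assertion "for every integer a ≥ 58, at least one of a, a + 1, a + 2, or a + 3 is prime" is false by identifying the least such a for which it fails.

A counterexample is any integer a ≥ 58 such that a, a + 1, a + 2, a + 3 are all composite; we check each in order.
a = 58: 59 is prime.
a = 59: 59 is prime.
a = 60: 61 is prime.
a = 61: 61 is prime.
a = 62: 62 = 2 × 31; 63 = 3 × 21; 64 = 2 × 32; 65 = 5 × 13 — all composite.
So a = 62 is the smallest counterexample.

a = 62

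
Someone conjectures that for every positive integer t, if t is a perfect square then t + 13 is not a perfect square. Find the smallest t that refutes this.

Check each positive integer t in order until t is a perfect square but t + 13 is a perfect square.
For t = 1, 4, 9, 16, 25 the conclusion holds.
t = 36: 36 = 6² and 36 + 13 = 49 = 7².
Hence t = 36 is a counterexample.

t = 36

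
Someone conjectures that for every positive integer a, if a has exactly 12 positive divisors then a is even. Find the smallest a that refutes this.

a = 315

For a = 60, 72, 84, 90, …, 294, 306, 308 the conclusion holds.
a = 315: divisors of 315: 12 divisors; 315 is odd.
Hence a = 315 is a counterexample.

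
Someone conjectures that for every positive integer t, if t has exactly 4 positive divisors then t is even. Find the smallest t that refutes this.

Check each positive integer t in order until t has exactly 4 positive divisors but t is odd.
t = 6: divisors of 6: 1, 2, 3, 6; 6 is even.
t = 8: divisors of 8: 1, 2, 4, 8; 8 is even.
t = 10: divisors of 10: 1, 2, 5, 10; 10 is even.
t = 14: divisors of 14: 1, 2, 7, 14; 14 is even.
t = 15: divisors of 15: 1, 3, 5, 15; 15 is odd.
Hence t = 15 is a counterexample.

t = 15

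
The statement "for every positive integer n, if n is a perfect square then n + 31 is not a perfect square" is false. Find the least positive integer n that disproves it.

The first 14 eligible values, up to n = 196, all satisfy the conclusion.
n = 225: 225 = 15² and 225 + 31 = 256 = 16².

n = 225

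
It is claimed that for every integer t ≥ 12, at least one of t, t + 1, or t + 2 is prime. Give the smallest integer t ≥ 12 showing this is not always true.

t = 14

Check each integer t ≥ 12 in order until t, t + 1, t + 2 are all composite.
t = 12: 13 is prime.
t = 13: 13 is prime.
t = 14: 14 = 2 × 7; 15 = 3 × 5; 16 = 2 × 8 — all composite.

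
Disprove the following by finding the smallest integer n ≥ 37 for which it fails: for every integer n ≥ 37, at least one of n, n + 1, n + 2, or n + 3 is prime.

We need the least integer n ≥ 37 for which n, n + 1, n + 2, n + 3 are all composite.
For n = 37, 38, 39, 40, …, 45, 46, 47 the conclusion holds.
n = 48: 48 = 2 × 24; 49 = 7 × 7; 50 = 2 × 25; 51 = 3 × 17 — all composite.
Hence n = 48 is a counterexample.

n = 48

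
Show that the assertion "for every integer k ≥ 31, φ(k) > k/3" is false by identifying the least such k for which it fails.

k = 36

Check each integer k ≥ 31 in order until the claim fails.
For k = 31, 32, 33, 34, 35 the conclusion holds.
k = 36: φ(36) = 12 and 36/3 = 12, so φ(36) ≤ 36/3.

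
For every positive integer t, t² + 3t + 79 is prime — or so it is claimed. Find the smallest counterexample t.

We need the least positive integer t for which t² + 3t + 79 is not prime.
The first 4 eligible values, up to t = 4, all satisfy the conclusion.
t = 5: t² + 3t + 79 = 119 = 7 × 17, composite.
So t = 5 is the smallest counterexample.

t = 5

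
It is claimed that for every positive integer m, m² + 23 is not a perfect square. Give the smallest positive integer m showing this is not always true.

m = 11

Check each positive integer m in order until m² + 23 is a perfect square.
For m = 1, 2, 3, 4, 5, 6, 7, 8, 9, 10 the conclusion holds.
m = 11: 11² + 23 = 144 = 12², a perfect square.
So m = 11 is the smallest counterexample.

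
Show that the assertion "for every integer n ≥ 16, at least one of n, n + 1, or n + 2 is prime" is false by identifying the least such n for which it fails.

For n = 16, 17, 18, 19 the conclusion holds.
n = 20: 20 = 2 × 10; 21 = 3 × 7; 22 = 2 × 11 — all composite.
Thus n = 20 disproves the claim, and no smaller n works.

n = 20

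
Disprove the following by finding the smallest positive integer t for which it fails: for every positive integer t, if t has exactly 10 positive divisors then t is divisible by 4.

t = 162

For t = 48, 80, 112 the conclusion holds.
t = 162: τ(162) = 10; 162 mod 4 = 2.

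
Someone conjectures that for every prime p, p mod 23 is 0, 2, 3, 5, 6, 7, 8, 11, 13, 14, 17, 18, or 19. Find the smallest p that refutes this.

p = 43

Check each prime p in order until the claim fails.
For p = 2, 3, 5, 7, …, 31, 37, 41 the conclusion holds.
p = 43: 43 mod 23 = 20 — not in {0, 2, 3, 5, 6, 7, 8, 11, 13, 14, 17, 18, 19}.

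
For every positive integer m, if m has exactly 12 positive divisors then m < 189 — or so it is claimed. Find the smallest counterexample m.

Check each positive integer m in order until m has exactly 12 positive divisors but the claim fails.
The first 12 eligible values, up to m = 160, all satisfy the conclusion.
m = 198: τ(198) = 12; 198 ≥ 189.
So m = 198 is the smallest counterexample.

m = 198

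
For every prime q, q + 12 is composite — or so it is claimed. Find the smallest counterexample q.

q = 5

For q = 2, 3 the conclusion holds.
q = 5: q + 12 = 17, prime — not composite.
Thus q = 5 disproves the claim, and no smaller q works.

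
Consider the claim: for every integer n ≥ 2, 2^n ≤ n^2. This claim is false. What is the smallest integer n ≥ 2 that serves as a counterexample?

For n = 2, 3, 4 the conclusion holds.
n = 5: 2^n = 32 and n^2 = 25, so 32 > 25.
Hence n = 5 is a counterexample.

n = 5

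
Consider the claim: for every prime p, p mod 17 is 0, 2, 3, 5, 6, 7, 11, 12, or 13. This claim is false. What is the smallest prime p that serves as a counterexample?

We need the least prime p for which the claim fails.
For p = 2, 3, 5, 7, 11, 13, 17, 19, 23, 29 the conclusion holds.
p = 31: 31 mod 17 = 14 — not in {0, 2, 3, 5, 6, 7, 11, 12, 13}.

p = 31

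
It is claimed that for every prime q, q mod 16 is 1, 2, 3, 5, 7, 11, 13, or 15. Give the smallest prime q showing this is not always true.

We need the least prime q for which the claim fails.
For q = 2, 3, 5, 7, …, 29, 31, 37 the conclusion holds.
q = 41: 41 mod 16 = 9 — not in {1, 2, 3, 5, 7, 11, 13, 15}.
Hence q = 41 is a counterexample.

q = 41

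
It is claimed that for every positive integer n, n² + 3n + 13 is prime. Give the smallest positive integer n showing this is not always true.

The first 8 eligible values, up to n = 8, all satisfy the conclusion.
n = 9: n² + 3n + 13 = 121 = 11 × 11, composite.
So n = 9 is the smallest counterexample.

n = 9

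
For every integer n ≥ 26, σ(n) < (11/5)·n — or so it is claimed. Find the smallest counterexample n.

n = 30

A counterexample is any integer n ≥ 26 such that the claim fails; we check each in order.
The first 4 eligible values, up to n = 29, all satisfy the conclusion.
n = 30: σ(30) = 72; 72 ≥ 66.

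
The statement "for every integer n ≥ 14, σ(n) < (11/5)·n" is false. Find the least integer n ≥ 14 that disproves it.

We need the least integer n ≥ 14 for which the claim fails.
The first 10 eligible values, up to n = 23, all satisfy the conclusion.
n = 24: σ(24) = 60; 60 ≥ 264/5.
So n = 24 is the smallest counterexample.

n = 24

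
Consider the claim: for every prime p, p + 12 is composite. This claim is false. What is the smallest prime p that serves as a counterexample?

p = 5

Check each prime p in order until p + 12 is prime.
p = 2: p + 12 = 14 = 2 × 7, composite.
p = 3: p + 12 = 15 = 3 × 5, composite.
p = 5: p + 12 = 17, prime — not composite.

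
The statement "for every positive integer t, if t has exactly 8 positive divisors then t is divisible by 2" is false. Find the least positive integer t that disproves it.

t = 105

For t = 24, 30, 40, 42, …, 88, 102, 104 the conclusion holds.
t = 105: τ(105) = 8; 105 mod 2 = 1.
So t = 105 is the smallest counterexample.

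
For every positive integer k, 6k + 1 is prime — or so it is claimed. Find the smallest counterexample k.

Check each positive integer k in order until 6k + 1 is not prime.
k = 1: 6k + 1 = 7, prime.
k = 2: 6k + 1 = 13, prime.
k = 3: 6k + 1 = 19, prime.
k = 4: 6k + 1 = 25 = 5 × 5, composite.
So k = 4 is the smallest counterexample.

k = 4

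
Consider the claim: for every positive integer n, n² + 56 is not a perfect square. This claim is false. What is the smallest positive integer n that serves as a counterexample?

n = 5

A counterexample is any positive integer n such that n² + 56 is a perfect square; we check each in order.
n = 1: 1² + 56 = 57, not a perfect square.
n = 2: 2² + 56 = 60, not a perfect square.
n = 3: 3² + 56 = 65, not a perfect square.
n = 4: 4² + 56 = 72, not a perfect square.
n = 5: 5² + 56 = 81 = 9², a perfect square.
So n = 5 is the smallest counterexample.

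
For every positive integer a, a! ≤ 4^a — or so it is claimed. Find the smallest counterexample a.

a = 9

We need the least positive integer a for which a! > 4^a.
a = 1: a! = 1 and 4^a = 4, so 1 ≤ 4.
a = 2: a! = 2 and 4^a = 16, so 2 ≤ 16.
a = 3: a! = 6 and 4^a = 64, so 6 ≤ 64.
a = 4: a! = 24 and 4^a = 256, so 24 ≤ 256.
a = 5: a! = 120 and 4^a = 1024, so 120 ≤ 1024.
a = 6: a! = 720 and 4^a = 4096, so 720 ≤ 4096.
a = 7: a! = 5040 and 4^a = 16384, so 5040 ≤ 16384.
a = 8: a! = 40320 and 4^a = 65536, so 40320 ≤ 65536.
a = 9: a! = 362880 and 4^a = 262144, so 362880 > 262144.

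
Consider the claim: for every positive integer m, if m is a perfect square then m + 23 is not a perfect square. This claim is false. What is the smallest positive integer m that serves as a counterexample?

m = 121

We need the least positive integer m for which m is a perfect square but m + 23 is a perfect square.
For m = 1, 4, 9, 16, 25, 36, 49, 64, 81, 100 the conclusion holds.
m = 121: 121 = 11² and 121 + 23 = 144 = 12².
Hence m = 121 is a counterexample.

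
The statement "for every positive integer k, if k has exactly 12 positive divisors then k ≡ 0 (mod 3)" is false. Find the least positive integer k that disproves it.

k = 140

We need the least positive integer k for which k has exactly 12 positive divisors but the claim fails.
k = 60: τ(60) = 12; 60 ≡ 0 (mod 3).
k = 72: τ(72) = 12; 72 ≡ 0 (mod 3).
k = 84: τ(84) = 12; 84 ≡ 0 (mod 3).
k = 90: τ(90) = 12; 90 ≡ 0 (mod 3).
k = 96: τ(96) = 12; 96 ≡ 0 (mod 3).
k = 108: τ(108) = 12; 108 ≡ 0 (mod 3).
k = 126: τ(126) = 12; 126 ≡ 0 (mod 3).
k = 132: τ(132) = 12; 132 ≡ 0 (mod 3).
k = 140: τ(140) = 12; 140 ≡ 2 (mod 3).
Thus k = 140 disproves the claim, and no smaller k works.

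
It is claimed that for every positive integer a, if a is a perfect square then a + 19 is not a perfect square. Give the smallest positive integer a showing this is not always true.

a = 81

A counterexample is any positive integer a such that a is a perfect square but a + 19 is a perfect square; we check each in order.
For a = 1, 4, 9, 16, 25, 36, 49, 64 the conclusion holds.
a = 81: 81 = 9² and 81 + 19 = 100 = 10².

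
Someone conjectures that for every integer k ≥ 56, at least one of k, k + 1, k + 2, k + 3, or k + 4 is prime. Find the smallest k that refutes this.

k = 62

We need the least integer k ≥ 56 for which k, k + 1, k + 2, k + 3, k + 4 are all composite.
k = 56: 59 is prime.
k = 57: 59 is prime.
k = 58: 59 is prime.
k = 59: 59 is prime.
k = 60: 61 is prime.
k = 61: 61 is prime.
k = 62: 62 = 2 × 31; 63 = 3 × 21; 64 = 2 × 32; 65 = 5 × 13; 66 = 2 × 33 — all composite.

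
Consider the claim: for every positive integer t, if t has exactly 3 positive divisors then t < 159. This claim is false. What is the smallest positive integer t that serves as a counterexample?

t = 169

We need the least positive integer t for which t has exactly 3 positive divisors but the claim fails.
For t = 4, 9, 25, 49, 121 the conclusion holds.
t = 169: τ(169) = 3; 169 ≥ 159.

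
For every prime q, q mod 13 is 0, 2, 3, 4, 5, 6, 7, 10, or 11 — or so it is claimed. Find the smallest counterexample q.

The first 14 eligible values, up to q = 43, all satisfy the conclusion.
q = 47: 47 mod 13 = 8 — not in {0, 2, 3, 4, 5, 6, 7, 10, 11}.
Hence q = 47 is a counterexample.

q = 47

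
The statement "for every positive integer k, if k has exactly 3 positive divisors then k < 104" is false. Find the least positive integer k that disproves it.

For k = 4, 9, 25, 49 the conclusion holds.
k = 121: τ(121) = 3; 121 ≥ 104.
So k = 121 is the smallest counterexample.

k = 121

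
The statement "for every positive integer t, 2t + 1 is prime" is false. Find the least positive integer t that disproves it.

t = 4

We need the least positive integer t for which 2t + 1 is not prime.
t = 1: 2t + 1 = 3, prime.
t = 2: 2t + 1 = 5, prime.
t = 3: 2t + 1 = 7, prime.
t = 4: 2t + 1 = 9 = 3 × 3, composite.
Thus t = 4 disproves the claim, and no smaller t works.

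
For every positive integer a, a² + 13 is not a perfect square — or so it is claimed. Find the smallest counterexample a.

For a = 1, 2, 3, 4, 5 the conclusion holds.
a = 6: 6² + 13 = 49 = 7², a perfect square.

a = 6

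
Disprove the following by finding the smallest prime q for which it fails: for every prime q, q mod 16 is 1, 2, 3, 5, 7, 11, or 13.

q = 31

Check each prime q in order until the claim fails.
For q = 2, 3, 5, 7, 11, 13, 17, 19, 23, 29 the conclusion holds.
q = 31: 31 mod 16 = 15 — not in {1, 2, 3, 5, 7, 11, 13}.
Thus q = 31 disproves the claim, and no smaller q works.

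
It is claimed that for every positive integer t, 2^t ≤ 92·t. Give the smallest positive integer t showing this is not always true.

We need the least positive integer t for which 2^t > 92·t.
For t = 1, 2, 3, 4, 5, 6, 7, 8, 9 the conclusion holds.
t = 10: 2^t = 1024 and 92·t = 920, so 1024 > 920.
Thus t = 10 disproves the claim, and no smaller t works.

t = 10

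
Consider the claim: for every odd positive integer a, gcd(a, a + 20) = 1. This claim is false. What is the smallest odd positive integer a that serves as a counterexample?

a = 1: gcd(1, 21) = 1.
a = 3: gcd(3, 23) = 1.
a = 5: gcd(5, 25) = 5.
Hence a = 5 is a counterexample.

a = 5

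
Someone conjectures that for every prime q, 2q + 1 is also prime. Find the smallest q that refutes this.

For q = 2, 3, 5 the conclusion holds.
q = 7: 2q + 1 = 15 = 3 × 5, not prime.

q = 7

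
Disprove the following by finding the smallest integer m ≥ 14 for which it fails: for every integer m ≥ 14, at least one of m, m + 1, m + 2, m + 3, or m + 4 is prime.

We need the least integer m ≥ 14 for which m, m + 1, m + 2, m + 3, m + 4 are all composite.
For m = 14, 15, 16, 17, 18, 19, 20, 21, 22, 23 the conclusion holds.
m = 24: 24 = 2 × 12; 25 = 5 × 5; 26 = 2 × 13; 27 = 3 × 9; 28 = 2 × 14 — all composite.

m = 24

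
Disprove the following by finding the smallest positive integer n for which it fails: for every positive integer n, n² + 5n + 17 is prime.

n = 8

We need the least positive integer n for which n² + 5n + 17 is not prime.
For n = 1, 2, 3, 4, 5, 6, 7 the conclusion holds.
n = 8: n² + 5n + 17 = 121 = 11 × 11, composite.
So n = 8 is the smallest counterexample.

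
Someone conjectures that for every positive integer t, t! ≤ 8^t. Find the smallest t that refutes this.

For t = 1, 2, 3, 4, …, 17, 18, 19 the conclusion holds.
t = 20: t! = 2432902008176640000 and 8^t = 1152921504606846976, so 2432902008176640000 > 1152921504606846976.
Thus t = 20 disproves the claim, and no smaller t works.

t = 20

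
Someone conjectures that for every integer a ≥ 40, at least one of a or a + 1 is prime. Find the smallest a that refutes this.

a = 44

For a = 40, 41, 42, 43 the conclusion holds.
a = 44: 44 = 2 × 22; 45 = 3 × 15 — both composite.
So a = 44 is the smallest counterexample.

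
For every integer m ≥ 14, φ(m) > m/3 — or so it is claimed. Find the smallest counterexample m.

m = 18

Check each integer m ≥ 14 in order until the claim fails.
The first 4 eligible values, up to m = 17, all satisfy the conclusion.
m = 18: φ(18) = 6 and 18/3 = 6, so φ(18) ≤ 18/3.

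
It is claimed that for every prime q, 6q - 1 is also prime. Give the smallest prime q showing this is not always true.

We need the least prime q for which 6q - 1 is not prime.
The first 4 eligible values, up to q = 7, all satisfy the conclusion.
q = 11: 6q - 1 = 65 = 5 × 13, not prime.
Thus q = 11 disproves the claim, and no smaller q works.

q = 11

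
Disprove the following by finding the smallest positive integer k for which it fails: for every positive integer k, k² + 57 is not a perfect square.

We need the least positive integer k for which k² + 57 is a perfect square.
The first 7 eligible values, up to k = 7, all satisfy the conclusion.
k = 8: 8² + 57 = 121 = 11², a perfect square.

k = 8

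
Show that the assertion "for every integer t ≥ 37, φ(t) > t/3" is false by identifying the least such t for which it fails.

t = 42

Check each integer t ≥ 37 in order until the claim fails.
The first 5 eligible values, up to t = 41, all satisfy the conclusion.
t = 42: φ(42) = 12 and 42/3 = 14, so φ(42) ≤ 42/3.
Thus t = 42 disproves the claim, and no smaller t works.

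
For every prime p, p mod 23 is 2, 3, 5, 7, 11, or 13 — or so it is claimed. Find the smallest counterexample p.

p = 17

Check each prime p in order until the claim fails.
For p = 2, 3, 5, 7, 11, 13 the conclusion holds.
p = 17: 17 mod 23 = 17 — not in {2, 3, 5, 7, 11, 13}.
Hence p = 17 is a counterexample.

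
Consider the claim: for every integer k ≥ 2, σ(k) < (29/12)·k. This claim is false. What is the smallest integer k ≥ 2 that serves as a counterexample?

We need the least integer k ≥ 2 for which the claim fails.
For k = 2, 3, 4, 5, …, 21, 22, 23 the conclusion holds.
k = 24: σ(24) = 60; 60 ≥ 58.
Thus k = 24 disproves the claim, and no smaller k works.

k = 24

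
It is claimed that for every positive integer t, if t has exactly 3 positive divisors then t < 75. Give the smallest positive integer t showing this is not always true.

t = 121

For t = 4, 9, 25, 49 the conclusion holds.
t = 121: τ(121) = 3; 121 ≥ 75.
So t = 121 is the smallest counterexample.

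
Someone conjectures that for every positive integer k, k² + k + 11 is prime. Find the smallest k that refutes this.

k = 10

We need the least positive integer k for which k² + k + 11 is not prime.
The first 9 eligible values, up to k = 9, all satisfy the conclusion.
k = 10: k² + k + 11 = 121 = 11 × 11, composite.
So k = 10 is the smallest counterexample.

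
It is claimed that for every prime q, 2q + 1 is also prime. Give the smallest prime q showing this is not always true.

q = 2: 2q + 1 = 5, prime.
q = 3: 2q + 1 = 7, prime.
q = 5: 2q + 1 = 11, prime.
q = 7: 2q + 1 = 15 = 3 × 5, not prime.
Thus q = 7 disproves the claim, and no smaller q works.

q = 7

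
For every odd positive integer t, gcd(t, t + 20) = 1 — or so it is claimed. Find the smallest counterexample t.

A counterexample is any odd positive integer t such that gcd(t, t + 20) > 1; we check each in order.
t = 1: gcd(1, 21) = 1.
t = 3: gcd(3, 23) = 1.
t = 5: gcd(5, 25) = 5.
Hence t = 5 is a counterexample.

t = 5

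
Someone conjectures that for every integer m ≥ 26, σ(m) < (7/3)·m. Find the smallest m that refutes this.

m = 30

Check each integer m ≥ 26 in order until the claim fails.
m = 26: σ(26) = 42; 42 < 182/3.
m = 27: σ(27) = 40; 40 < 63.
m = 28: σ(28) = 56; 56 < 196/3.
m = 29: σ(29) = 30; 30 < 203/3.
m = 30: σ(30) = 72; 72 ≥ 70.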